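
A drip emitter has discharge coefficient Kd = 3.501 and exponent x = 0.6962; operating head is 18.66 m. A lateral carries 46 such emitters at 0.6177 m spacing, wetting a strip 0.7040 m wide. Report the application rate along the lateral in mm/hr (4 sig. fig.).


Approach: apply the emitter equation with a lateral mass balance, q = Kd*h^x; Q = n*q; rate = Q/(n*spacing*width).
Step 1 — single emitter flow (q = Kd*h^x):
  q = 3.501 * 18.66^0.6962 = 26.8535 L/hr
Step 2 — total lateral flow: Q = 46 * 26.8535 = 1235.26 L/hr
Step 3 — wetted area: A = 46 * 0.6177 * 0.7040 = 20.0036 m^2
Step 4 — application rate: Q/A = 1235.26/20.0036 = 61.75 mm/hr
Therefore the application rate along the lateral = 61.75 mm/hr.


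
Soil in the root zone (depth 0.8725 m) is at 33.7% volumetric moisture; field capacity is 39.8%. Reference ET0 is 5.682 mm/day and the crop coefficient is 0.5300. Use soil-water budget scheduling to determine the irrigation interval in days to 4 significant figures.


Approach: apply soil-water budget scheduling, SMD = (FC-theta)/100*depth*1000; ETc = ET0*Kc; interval = SMD/ETc.
Step 1 — soil moisture deficit:
  SMD = (39.8 - 33.7)/100 * 0.8725 * 1000 = 53.2225 mm
Step 2 — daily crop ET (ETc = ET0*Kc):
  ETc = 5.682 * 0.5300 = 3.01146 mm/day
Step 3 — irrigation interval (SMD/ETc):
  interval = 53.2225 / 3.01146 = 17.67 days
Therefore the irrigation interval = 17.67 days.


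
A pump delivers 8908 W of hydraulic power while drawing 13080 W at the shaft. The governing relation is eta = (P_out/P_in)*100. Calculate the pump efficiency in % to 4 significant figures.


eta = (8908 / 13080) * 100 = 68.10 %
Therefore the pump efficiency = 68.10 %.


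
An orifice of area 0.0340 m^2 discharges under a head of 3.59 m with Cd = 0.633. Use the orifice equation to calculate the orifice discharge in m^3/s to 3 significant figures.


Approach: apply the orifice equation, Q = Cd*A*sqrt(2*g*h).
Q = 0.633 * 0.0340 * sqrt(2*9.81*3.59) = 0.181 m^3/s
Therefore the orifice discharge = 0.181 m^3/s.


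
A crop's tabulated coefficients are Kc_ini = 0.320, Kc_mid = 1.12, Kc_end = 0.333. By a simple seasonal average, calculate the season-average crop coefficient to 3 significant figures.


Approach: apply a simple seasonal average, Kc_avg = (Kc_ini + Kc_mid + Kc_end)/3.
Kc_avg = (0.320 + 1.12 + 0.333)/3 = 0.591
Therefore the season-average crop coefficient = 0.591.


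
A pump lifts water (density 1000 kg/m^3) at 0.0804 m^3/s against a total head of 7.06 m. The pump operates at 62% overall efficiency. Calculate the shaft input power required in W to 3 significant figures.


Approach: apply hydraulic power then efficiency conversion, P = rho*g*Q*H; P_in = P/eta.
Step 1 — hydraulic power (P = rho*g*Q*H):
  P = 1000 * 9.81 * 0.0804 * 7.06 = 5568.4 W
Step 2 — input power: P_in = P/eta = 5568.4 / 0.62 = 8980 W
Therefore the shaft input power required = 8980 W.


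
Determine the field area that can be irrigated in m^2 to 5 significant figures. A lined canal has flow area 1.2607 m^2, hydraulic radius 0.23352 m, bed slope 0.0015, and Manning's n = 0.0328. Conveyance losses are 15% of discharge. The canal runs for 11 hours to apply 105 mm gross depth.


Approach: apply Manning's equation with a conveyance and depth budget, Q = (1/n)*A*R^(2/3)*S^(1/2); Q_field = Q*(1-loss); Area = Q_field*t/(d/1000).
Step 1 — canal discharge (Manning's equation):
  Q = (1/0.0328) * 1.2607 * 0.23352^(2/3) * 0.0015^(1/2) = 0.5645030 m^3/s
Step 2 — delivered flow: Q_field = 0.5645030*(1 - 15/100) = 0.4798276 m^3/s
Step 3 — volume delivered: V = 0.4798276 * 11*3600 = 19001.17 m^3
Step 4 — area served: A = V / (depth/1000) = 19001.17 / 0.105 = 180960 m^2
Therefore the field area that can be irrigated = 180960 m^2.


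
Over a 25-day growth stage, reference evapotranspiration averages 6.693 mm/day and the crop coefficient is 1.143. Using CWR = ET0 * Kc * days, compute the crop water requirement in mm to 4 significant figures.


CWR = 6.693 * 1.143 * 25 = 191.3 mm
Therefore the crop water requirement = 191.3 mm.


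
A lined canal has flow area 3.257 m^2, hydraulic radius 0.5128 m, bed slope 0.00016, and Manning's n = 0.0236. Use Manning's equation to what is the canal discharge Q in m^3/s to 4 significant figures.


Approach: apply Manning's equation, Q = (1/n)*A*R^(2/3)*S^(1/2).
Q = (1/0.0236) * 3.257 * 0.5128^(2/3) * 0.00016^(1/2) = 1.118 m^3/s
Therefore the canal discharge Q = 1.118 m^3/s.


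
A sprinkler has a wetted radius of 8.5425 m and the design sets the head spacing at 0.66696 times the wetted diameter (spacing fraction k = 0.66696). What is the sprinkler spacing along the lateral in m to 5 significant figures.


Approach: apply the sprinkler spacing rule (spacing as a fraction of wetted diameter), S = k*(2*R).
S = 0.66696 * (2 * 8.5425) = 11.395 m
Therefore the sprinkler spacing along the lateral = 11.395 m.


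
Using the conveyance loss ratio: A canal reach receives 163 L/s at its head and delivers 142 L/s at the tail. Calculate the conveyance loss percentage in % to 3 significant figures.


Approach: apply the conveyance loss ratio, loss% = ((Q_head - Q_tail)/Q_head)*100.
loss = ((163 - 142)/163)*100 = 12.9 %
Therefore the conveyance loss percentage = 12.9 %.


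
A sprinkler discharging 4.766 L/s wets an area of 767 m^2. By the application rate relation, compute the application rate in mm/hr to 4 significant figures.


Approach: apply the application rate relation, rate = (Q/A)*3600.
rate = (4.766 / 767) * 3600 = 22.37 mm/hr
Therefore the application rate = 22.37 mm/hr.


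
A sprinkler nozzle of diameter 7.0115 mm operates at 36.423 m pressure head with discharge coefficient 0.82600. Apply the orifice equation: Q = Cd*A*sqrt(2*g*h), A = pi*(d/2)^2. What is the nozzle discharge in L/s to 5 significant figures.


A = pi*(7.0115e-3/2)^2 = 3.861106e-05 m^2
Q = 0.82600 * 3.861106e-05 * sqrt(2*9.81*36.423) * 1000 = 0.85257 L/s
Therefore the nozzle discharge = 0.85257 L/s.


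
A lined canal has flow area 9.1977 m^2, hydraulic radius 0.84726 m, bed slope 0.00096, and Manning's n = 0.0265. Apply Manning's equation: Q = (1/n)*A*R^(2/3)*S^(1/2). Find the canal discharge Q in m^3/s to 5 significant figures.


Q = (1/0.0265) * 9.1977 * 0.84726^(2/3) * 0.00096^(1/2) = 9.6290 m^3/s
Therefore the canal discharge Q = 9.6290 m^3/s.


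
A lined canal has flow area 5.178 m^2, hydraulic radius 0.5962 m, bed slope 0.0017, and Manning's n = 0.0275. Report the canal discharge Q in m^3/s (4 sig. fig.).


Approach: apply Manning's equation, Q = (1/n)*A*R^(2/3)*S^(1/2).
Q = (1/0.0275) * 5.178 * 0.5962^(2/3) * 0.0017^(1/2) = 5.499 m^3/s
Therefore the canal discharge Q = 5.499 m^3/s.


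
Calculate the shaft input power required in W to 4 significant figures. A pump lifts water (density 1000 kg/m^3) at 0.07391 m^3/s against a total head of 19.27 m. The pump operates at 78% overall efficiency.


Approach: apply hydraulic power then efficiency conversion, P = rho*g*Q*H; P_in = P/eta.
Step 1 — hydraulic power (P = rho*g*Q*H):
  P = 1000 * 9.81 * 0.07391 * 19.27 = 13971.9 W
Step 2 — input power: P_in = P/eta = 13971.9 / 0.78 = 17910 W
Therefore the shaft input power required = 17910 W.


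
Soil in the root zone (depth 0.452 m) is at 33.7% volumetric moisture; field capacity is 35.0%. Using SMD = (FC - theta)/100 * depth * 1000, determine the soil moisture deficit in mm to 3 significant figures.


SMD = (35.0 - 33.7)/100 * 0.452 * 1000 = 5.88 mm
Therefore the soil moisture deficit = 5.88 mm.


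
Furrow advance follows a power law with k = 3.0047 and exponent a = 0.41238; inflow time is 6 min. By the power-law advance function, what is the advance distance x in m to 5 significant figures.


Approach: apply the power-law advance function, x = k*t^a.
x = 3.0047 * 6^0.41238 = 6.2906 m
Therefore the advance distance x = 6.2906 m.


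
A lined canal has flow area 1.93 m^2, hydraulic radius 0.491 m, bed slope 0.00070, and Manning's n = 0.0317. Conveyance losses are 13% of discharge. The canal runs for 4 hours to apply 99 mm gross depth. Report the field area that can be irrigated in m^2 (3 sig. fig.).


Approach: apply Manning's equation with a conveyance and depth budget, Q = (1/n)*A*R^(2/3)*S^(1/2); Q_field = Q*(1-loss); Area = Q_field*t/(d/1000).
Step 1 — canal discharge (Manning's equation):
  Q = (1/0.0317) * 1.93 * 0.491^(2/3) * 0.00070^(1/2) = 1.0025 m^3/s
Step 2 — delivered flow: Q_field = 1.0025*(1 - 13/100) = 0.87221 m^3/s
Step 3 — volume delivered: V = 0.87221 * 4*3600 = 12560 m^3
Step 4 — area served: A = V / (depth/1000) = 12560 / 0.099 = 127000 m^2
Therefore the field area that can be irrigated = 127000 m^2.


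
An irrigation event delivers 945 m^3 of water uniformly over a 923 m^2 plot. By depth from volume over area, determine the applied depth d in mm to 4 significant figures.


Approach: apply depth from volume over area, d = (V/A)*1000.
d = (945 / 923) * 1000 = 1024 mm
Therefore the applied depth d = 1024 mm.


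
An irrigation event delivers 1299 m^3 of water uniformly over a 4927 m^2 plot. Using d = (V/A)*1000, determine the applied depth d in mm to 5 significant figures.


d = (1299 / 4927) * 1000 = 263.65 mm
Therefore the applied depth d = 263.65 mm.


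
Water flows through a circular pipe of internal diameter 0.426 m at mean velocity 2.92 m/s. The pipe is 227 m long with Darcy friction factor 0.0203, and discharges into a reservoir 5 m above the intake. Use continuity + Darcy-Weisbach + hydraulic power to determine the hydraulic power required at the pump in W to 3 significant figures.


Approach: apply continuity + Darcy-Weisbach + hydraulic power, Q = A*v; hf = f*(L/D)*(v^2/(2g)); H = static + hf; P = rho*g*Q*H.
Step 1 — flow rate (continuity, Q = A*v):
  A = pi*(0.426/2)^2 = 0.14253 m^2
  Q = 0.14253 * 2.92 = 0.41619 m^3/s
Step 2 — friction head loss (Darcy-Weisbach):
  hf = 0.0203 * (227/0.426) * (2.92^2 / (2*9.81))
  hf = 4.7009 m
Step 3 — total head: H = 5 + 4.7009 = 9.7009 m
Step 4 — hydraulic power (P = rho*g*Q*H):
  P = 1000 * 9.81 * 0.41619 * 9.7009 = 39600 W
Therefore the hydraulic power required at the pump = 39600 W.


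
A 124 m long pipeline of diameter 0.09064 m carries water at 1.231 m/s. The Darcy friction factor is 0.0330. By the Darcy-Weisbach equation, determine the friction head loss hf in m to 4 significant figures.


Approach: apply the Darcy-Weisbach equation, hf = f*(L/D)*(v^2/(2g)).
hf = 0.0330 * (124/0.09064) * (1.231^2 / (2*9.81))
hf = 3.487 m
Therefore the friction head loss hf = 3.487 m.


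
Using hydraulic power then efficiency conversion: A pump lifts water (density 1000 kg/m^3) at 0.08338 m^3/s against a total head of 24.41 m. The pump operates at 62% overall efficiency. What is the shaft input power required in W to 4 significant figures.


Approach: apply hydraulic power then efficiency conversion, P = rho*g*Q*H; P_in = P/eta.
Step 1 — hydraulic power (P = rho*g*Q*H):
  P = 1000 * 9.81 * 0.08338 * 24.41 = 19966.3 W
Step 2 — input power: P_in = P/eta = 19966.3 / 0.62 = 32200 W
Therefore the shaft input power required = 32200 W.


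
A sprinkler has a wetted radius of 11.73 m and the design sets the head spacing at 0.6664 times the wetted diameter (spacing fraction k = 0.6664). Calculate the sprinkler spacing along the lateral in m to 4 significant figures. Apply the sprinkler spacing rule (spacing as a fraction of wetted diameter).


Approach: apply the sprinkler spacing rule (spacing as a fraction of wetted diameter), S = k*(2*R).
S = 0.6664 * (2 * 11.73) = 15.63 m
Therefore the sprinkler spacing along the lateral = 15.63 m.


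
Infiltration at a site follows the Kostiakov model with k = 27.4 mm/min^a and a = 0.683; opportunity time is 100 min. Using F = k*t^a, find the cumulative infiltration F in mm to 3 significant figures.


F = 27.4 * 100^0.683 = 636 mm
Therefore the cumulative infiltration F = 636 mm.


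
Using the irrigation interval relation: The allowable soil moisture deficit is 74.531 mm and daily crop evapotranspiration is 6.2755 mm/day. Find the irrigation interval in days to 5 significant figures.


Approach: apply the irrigation interval relation, interval = SMD / ETc.
interval = 74.531 / 6.2755 = 11.877 days
Therefore the irrigation interval = 11.877 days.


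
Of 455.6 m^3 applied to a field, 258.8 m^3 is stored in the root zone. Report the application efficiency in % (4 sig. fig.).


Approach: apply the application efficiency ratio, Ea = (stored/applied)*100.
Ea = (258.8/455.6)*100 = 56.80 %
Therefore the application efficiency = 56.80 %.


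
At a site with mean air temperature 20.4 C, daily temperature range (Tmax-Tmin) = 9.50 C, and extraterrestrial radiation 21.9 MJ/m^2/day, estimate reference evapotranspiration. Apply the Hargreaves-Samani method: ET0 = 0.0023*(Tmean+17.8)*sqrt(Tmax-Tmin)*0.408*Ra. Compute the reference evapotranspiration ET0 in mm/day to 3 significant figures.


ET0 = 0.0023*(20.4+17.8)*sqrt(9.50)*0.408*21.9 = 2.42 mm/day
Therefore the reference evapotranspiration ET0 = 2.42 mm/day.


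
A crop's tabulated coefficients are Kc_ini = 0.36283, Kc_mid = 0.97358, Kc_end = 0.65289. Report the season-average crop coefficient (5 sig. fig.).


Approach: apply a simple seasonal average, Kc_avg = (Kc_ini + Kc_mid + Kc_end)/3.
Kc_avg = (0.36283 + 0.97358 + 0.65289)/3 = 0.66310
Therefore the season-average crop coefficient = 0.66310.


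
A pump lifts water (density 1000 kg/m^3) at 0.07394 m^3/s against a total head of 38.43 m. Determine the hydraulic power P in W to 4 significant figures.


Approach: apply the hydraulic power relation, P = rho*g*Q*H.
P = 1000 * 9.81 * 0.07394 * 38.43 = 27880 W
Therefore the hydraulic power P = 27880 W.


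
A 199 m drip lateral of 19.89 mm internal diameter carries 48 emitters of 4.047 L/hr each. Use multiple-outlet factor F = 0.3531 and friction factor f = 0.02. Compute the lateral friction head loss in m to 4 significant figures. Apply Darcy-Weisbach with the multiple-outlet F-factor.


Approach: apply Darcy-Weisbach with the multiple-outlet F-factor, Q = n*q/(3600*1000) m^3/s; v = Q/A; hf = F*f*(L/D)*(v^2/(2g)).
Q = 48*4.047/(3600*1000) = 5.39600e-05 m^3/s
A = pi*(19.89e-3/2)^2 = 3.10713e-04 m^2, so v = Q/A = 0.173665 m/s
hf = 0.3531*0.02*(199/0.01989)*(0.173665^2/(2*9.81)) = 0.1086 m
Therefore the lateral friction head loss = 0.1086 m.


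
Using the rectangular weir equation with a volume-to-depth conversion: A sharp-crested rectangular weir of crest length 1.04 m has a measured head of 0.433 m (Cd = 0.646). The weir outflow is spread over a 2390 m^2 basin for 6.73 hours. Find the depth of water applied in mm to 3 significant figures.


Approach: apply the rectangular weir equation with a volume-to-depth conversion, Q = (2/3)*Cd*L*sqrt(2g)*H^1.5; d = Q*t/A * 1000.
Step 1 — weir discharge:
  Q = (2/3)*0.646*1.04*sqrt(2*9.81)*0.433^1.5 = 0.56527 m^3/s
Step 2 — volume: V = 0.56527 * 6.73*3600 = 13695 m^3
Step 3 — depth: d = V/A * 1000 = 13695/2390 * 1000 = 5730 mm
Therefore the depth of water applied = 5730 mm.


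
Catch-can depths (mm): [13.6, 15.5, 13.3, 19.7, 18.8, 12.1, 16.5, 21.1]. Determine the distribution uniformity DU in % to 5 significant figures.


Approach: apply the low-quarter distribution uniformity, DU = (mean of lowest quarter of readings / overall mean)*100.
sorted lowest 2 of 8: [12.1, 13.3] -> mean = 12.70000 mm
overall mean = 16.32500 mm
DU = (12.70000/16.32500)*100 = 77.795 %
Therefore the distribution uniformity DU = 77.795 %.


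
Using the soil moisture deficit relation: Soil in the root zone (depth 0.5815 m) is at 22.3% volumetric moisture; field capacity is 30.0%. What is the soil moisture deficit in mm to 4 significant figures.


Approach: apply the soil moisture deficit relation, SMD = (FC - theta)/100 * depth * 1000.
SMD = (30.0 - 22.3)/100 * 0.5815 * 1000 = 44.78 mm
Therefore the soil moisture deficit = 44.78 mm.


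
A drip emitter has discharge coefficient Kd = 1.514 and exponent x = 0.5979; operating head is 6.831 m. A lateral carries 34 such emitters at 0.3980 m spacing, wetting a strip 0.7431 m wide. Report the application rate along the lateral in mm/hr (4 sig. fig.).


Approach: apply the emitter equation with a lateral mass balance, q = Kd*h^x; Q = n*q; rate = Q/(n*spacing*width).
Step 1 — single emitter flow (q = Kd*h^x):
  q = 1.514 * 6.831^0.5979 = 4.77600 L/hr
Step 2 — total lateral flow: Q = 34 * 4.77600 = 162.384 L/hr
Step 3 — wetted area: A = 34 * 0.3980 * 0.7431 = 10.0556 m^2
Step 4 — application rate: Q/A = 162.384/10.0556 = 16.15 mm/hr
Therefore the application rate along the lateral = 16.15 mm/hr.


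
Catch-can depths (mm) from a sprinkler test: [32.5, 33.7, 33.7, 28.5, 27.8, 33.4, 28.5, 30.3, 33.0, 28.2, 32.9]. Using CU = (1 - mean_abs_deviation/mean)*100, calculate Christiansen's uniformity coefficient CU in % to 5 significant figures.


mean = 31.13636 mm
mean |d_i - mean| = 2.251240 mm
CU = (1 - 2.251240/31.13636)*100 = 92.770 %
Therefore Christiansen's uniformity coefficient CU = 92.770 %.


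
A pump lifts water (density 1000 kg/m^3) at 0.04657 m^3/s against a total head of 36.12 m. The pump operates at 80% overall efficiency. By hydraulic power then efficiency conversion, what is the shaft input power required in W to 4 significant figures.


Approach: apply hydraulic power then efficiency conversion, P = rho*g*Q*H; P_in = P/eta.
Step 1 — hydraulic power (P = rho*g*Q*H):
  P = 1000 * 9.81 * 0.04657 * 36.12 = 16501.5 W
Step 2 — input power: P_in = P/eta = 16501.5 / 0.8 = 20630 W
Therefore the shaft input power required = 20630 W.


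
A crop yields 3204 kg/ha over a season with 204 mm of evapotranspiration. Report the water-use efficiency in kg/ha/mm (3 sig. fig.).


Approach: apply the water-use efficiency ratio, WUE = yield/ET.
WUE = 3204 / 204 = 15.7 kg/ha/mm
Therefore the water-use efficiency = 15.7 kg/ha/mm.


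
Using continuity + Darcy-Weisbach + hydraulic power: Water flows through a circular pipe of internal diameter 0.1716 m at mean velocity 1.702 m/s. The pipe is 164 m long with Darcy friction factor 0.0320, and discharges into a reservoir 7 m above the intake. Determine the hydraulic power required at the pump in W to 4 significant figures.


Approach: apply continuity + Darcy-Weisbach + hydraulic power, Q = A*v; hf = f*(L/D)*(v^2/(2g)); H = static + hf; P = rho*g*Q*H.
Step 1 — flow rate (continuity, Q = A*v):
  A = pi*(0.1716/2)^2 = 0.0231273 m^2
  Q = 0.0231273 * 1.702 = 0.0393626 m^3/s
Step 2 — friction head loss (Darcy-Weisbach):
  hf = 0.0320 * (164/0.1716) * (1.702^2 / (2*9.81))
  hf = 4.51540 m
Step 3 — total head: H = 7 + 4.51540 = 11.5154 m
Step 4 — hydraulic power (P = rho*g*Q*H):
  P = 1000 * 9.81 * 0.0393626 * 11.5154 = 4447 W
Therefore the hydraulic power required at the pump = 4447 W.


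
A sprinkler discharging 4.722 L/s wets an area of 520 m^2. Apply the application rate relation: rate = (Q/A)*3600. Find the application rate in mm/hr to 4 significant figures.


rate = (4.722 / 520) * 3600 = 32.69 mm/hr
Therefore the application rate = 32.69 mm/hr.


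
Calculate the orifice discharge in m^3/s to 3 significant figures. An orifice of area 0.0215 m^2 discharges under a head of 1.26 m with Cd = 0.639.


Approach: apply the orifice equation, Q = Cd*A*sqrt(2*g*h).
Q = 0.639 * 0.0215 * sqrt(2*9.81*1.26) = 0.0683 m^3/s
Therefore the orifice discharge = 0.0683 m^3/s.


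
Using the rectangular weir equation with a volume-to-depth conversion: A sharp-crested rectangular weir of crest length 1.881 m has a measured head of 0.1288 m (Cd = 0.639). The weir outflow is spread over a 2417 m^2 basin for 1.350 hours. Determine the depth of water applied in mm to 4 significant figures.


Approach: apply the rectangular weir equation with a volume-to-depth conversion, Q = (2/3)*Cd*L*sqrt(2g)*H^1.5; d = Q*t/A * 1000.
Step 1 — weir discharge:
  Q = (2/3)*0.639*1.881*sqrt(2*9.81)*0.1288^1.5 = 0.164067 m^3/s
Step 2 — volume: V = 0.164067 * 1.350*3600 = 797.366 m^3
Step 3 — depth: d = V/A * 1000 = 797.366/2417 * 1000 = 329.9 mm
Therefore the depth of water applied = 329.9 mm.


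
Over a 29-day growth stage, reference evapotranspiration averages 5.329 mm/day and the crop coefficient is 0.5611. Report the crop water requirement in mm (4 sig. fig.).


Approach: apply the crop water requirement relation, CWR = ET0 * Kc * days.
CWR = 5.329 * 0.5611 * 29 = 86.71 mm
Therefore the crop water requirement = 86.71 mm.


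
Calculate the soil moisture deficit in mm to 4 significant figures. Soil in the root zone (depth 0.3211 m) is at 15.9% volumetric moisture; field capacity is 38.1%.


Approach: apply the soil moisture deficit relation, SMD = (FC - theta)/100 * depth * 1000.
SMD = (38.1 - 15.9)/100 * 0.3211 * 1000 = 71.28 mm
Therefore the soil moisture deficit = 71.28 mm.


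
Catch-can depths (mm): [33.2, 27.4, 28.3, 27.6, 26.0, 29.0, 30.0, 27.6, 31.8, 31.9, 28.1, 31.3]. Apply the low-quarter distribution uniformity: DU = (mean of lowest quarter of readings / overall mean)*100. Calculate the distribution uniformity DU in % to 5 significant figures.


sorted lowest 3 of 12: [26.0, 27.4, 27.6] -> mean = 27.00000 mm
overall mean = 29.35000 mm
DU = (27.00000/29.35000)*100 = 91.993 %
Therefore the distribution uniformity DU = 91.993 %.


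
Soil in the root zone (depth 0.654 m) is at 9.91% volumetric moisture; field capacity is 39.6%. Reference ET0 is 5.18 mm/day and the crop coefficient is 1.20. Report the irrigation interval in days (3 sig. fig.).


Approach: apply soil-water budget scheduling, SMD = (FC-theta)/100*depth*1000; ETc = ET0*Kc; interval = SMD/ETc.
Step 1 — soil moisture deficit:
  SMD = (39.6 - 9.91)/100 * 0.654 * 1000 = 194.17 mm
Step 2 — daily crop ET (ETc = ET0*Kc):
  ETc = 5.18 * 1.20 = 6.2160 mm/day
Step 3 — irrigation interval (SMD/ETc):
  interval = 194.17 / 6.2160 = 31.2 days
Therefore the irrigation interval = 31.2 days.


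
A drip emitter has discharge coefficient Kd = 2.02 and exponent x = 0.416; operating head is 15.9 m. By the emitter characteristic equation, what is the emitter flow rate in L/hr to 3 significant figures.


Approach: apply the emitter characteristic equation, q = Kd * h^x.
q = 2.02 * 15.9^0.416 = 6.38 L/hr
Therefore the emitter flow rate = 6.38 L/hr.


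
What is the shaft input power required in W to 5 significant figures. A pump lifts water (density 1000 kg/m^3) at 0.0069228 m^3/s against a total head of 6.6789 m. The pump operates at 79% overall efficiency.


Approach: apply hydraulic power then efficiency conversion, P = rho*g*Q*H; P_in = P/eta.
Step 1 — hydraulic power (P = rho*g*Q*H):
  P = 1000 * 9.81 * 0.0069228 * 6.6789 = 453.5819 W
Step 2 — input power: P_in = P/eta = 453.5819 / 0.79 = 574.15 W
Therefore the shaft input power required = 574.15 W.


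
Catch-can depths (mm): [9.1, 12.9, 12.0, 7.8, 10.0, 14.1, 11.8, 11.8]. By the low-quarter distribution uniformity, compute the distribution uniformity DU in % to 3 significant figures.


Approach: apply the low-quarter distribution uniformity, DU = (mean of lowest quarter of readings / overall mean)*100.
sorted lowest 2 of 8: [7.8, 9.1] -> mean = 8.4500 mm
overall mean = 11.188 mm
DU = (8.4500/11.188)*100 = 75.5 %
Therefore the distribution uniformity DU = 75.5 %.


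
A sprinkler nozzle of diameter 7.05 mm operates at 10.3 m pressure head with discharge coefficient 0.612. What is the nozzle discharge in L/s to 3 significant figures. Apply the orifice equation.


Approach: apply the orifice equation, Q = Cd*A*sqrt(2*g*h), A = pi*(d/2)^2.
A = pi*(7.05e-3/2)^2 = 3.9036e-05 m^2
Q = 0.612 * 3.9036e-05 * sqrt(2*9.81*10.3) * 1000 = 0.340 L/s
Therefore the nozzle discharge = 0.340 L/s.


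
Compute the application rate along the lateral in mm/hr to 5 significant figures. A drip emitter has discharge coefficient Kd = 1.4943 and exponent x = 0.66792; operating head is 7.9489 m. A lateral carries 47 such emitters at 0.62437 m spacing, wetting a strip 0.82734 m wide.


Approach: apply the emitter equation with a lateral mass balance, q = Kd*h^x; Q = n*q; rate = Q/(n*spacing*width).
Step 1 — single emitter flow (q = Kd*h^x):
  q = 1.4943 * 7.9489^0.66792 = 5.967204 L/hr
Step 2 — total lateral flow: Q = 47 * 5.967204 = 280.4586 L/hr
Step 3 — wetted area: A = 47 * 0.62437 * 0.82734 = 24.27861 m^2
Step 4 — application rate: Q/A = 280.4586/24.27861 = 11.552 mm/hr
Therefore the application rate along the lateral = 11.552 mm/hr.


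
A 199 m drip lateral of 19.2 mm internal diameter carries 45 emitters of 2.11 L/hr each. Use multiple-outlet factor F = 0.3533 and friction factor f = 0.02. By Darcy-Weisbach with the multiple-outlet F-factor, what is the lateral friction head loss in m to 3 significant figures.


Approach: apply Darcy-Weisbach with the multiple-outlet F-factor, Q = n*q/(3600*1000) m^3/s; v = Q/A; hf = F*f*(L/D)*(v^2/(2g)).
Q = 45*2.11/(3600*1000) = 2.6375e-05 m^3/s
A = pi*(19.2e-3/2)^2 = 2.8953e-04 m^2, so v = Q/A = 0.091096 m/s
hf = 0.3533*0.02*(199/0.0192)*(0.091096^2/(2*9.81)) = 0.0310 m
Therefore the lateral friction head loss = 0.0310 m.


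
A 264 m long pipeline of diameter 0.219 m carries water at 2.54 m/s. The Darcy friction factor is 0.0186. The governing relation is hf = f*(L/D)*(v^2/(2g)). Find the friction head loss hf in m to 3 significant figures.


hf = 0.0186 * (264/0.219) * (2.54^2 / (2*9.81))
hf = 7.37 m
Therefore the friction head loss hf = 7.37 m.


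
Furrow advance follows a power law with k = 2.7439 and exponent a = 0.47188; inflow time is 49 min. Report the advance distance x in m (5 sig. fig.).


Approach: apply the power-law advance function, x = k*t^a.
x = 2.7439 * 49^0.47188 = 17.216 m
Therefore the advance distance x = 17.216 m.


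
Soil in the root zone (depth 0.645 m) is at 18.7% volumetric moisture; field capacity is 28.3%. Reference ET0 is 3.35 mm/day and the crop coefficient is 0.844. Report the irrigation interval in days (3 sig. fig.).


Approach: apply soil-water budget scheduling, SMD = (FC-theta)/100*depth*1000; ETc = ET0*Kc; interval = SMD/ETc.
Step 1 — soil moisture deficit:
  SMD = (28.3 - 18.7)/100 * 0.645 * 1000 = 61.920 mm
Step 2 — daily crop ET (ETc = ET0*Kc):
  ETc = 3.35 * 0.844 = 2.8274 mm/day
Step 3 — irrigation interval (SMD/ETc):
  interval = 61.920 / 2.8274 = 21.9 days
Therefore the irrigation interval = 21.9 days.


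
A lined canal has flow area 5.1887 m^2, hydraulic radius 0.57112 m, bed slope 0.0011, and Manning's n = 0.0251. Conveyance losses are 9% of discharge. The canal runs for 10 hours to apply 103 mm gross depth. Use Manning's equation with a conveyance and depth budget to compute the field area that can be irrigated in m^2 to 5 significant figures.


Approach: apply Manning's equation with a conveyance and depth budget, Q = (1/n)*A*R^(2/3)*S^(1/2); Q_field = Q*(1-loss); Area = Q_field*t/(d/1000).
Step 1 — canal discharge (Manning's equation):
  Q = (1/0.0251) * 5.1887 * 0.57112^(2/3) * 0.0011^(1/2) = 4.719537 m^3/s
Step 2 — delivered flow: Q_field = 4.719537*(1 - 9/100) = 4.294779 m^3/s
Step 3 — volume delivered: V = 4.294779 * 10*3600 = 154612.0 m^3
Step 4 — area served: A = V / (depth/1000) = 154612.0 / 0.103 = 1501100 m^2
Therefore the field area that can be irrigated = 1501100 m^2.


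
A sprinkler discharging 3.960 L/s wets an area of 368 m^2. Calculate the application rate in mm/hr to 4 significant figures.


Approach: apply the application rate relation, rate = (Q/A)*3600.
rate = (3.960 / 368) * 3600 = 38.74 mm/hr
Therefore the application rate = 38.74 mm/hr.


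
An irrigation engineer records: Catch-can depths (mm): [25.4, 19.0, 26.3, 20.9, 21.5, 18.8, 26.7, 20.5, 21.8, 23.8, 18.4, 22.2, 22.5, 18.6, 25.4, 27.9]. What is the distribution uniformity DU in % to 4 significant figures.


Approach: apply the low-quarter distribution uniformity, DU = (mean of lowest quarter of readings / overall mean)*100.
sorted lowest 4 of 16: [18.4, 18.6, 18.8, 19.0] -> mean = 18.7000 mm
overall mean = 22.4812 mm
DU = (18.7000/22.4812)*100 = 83.18 %
Therefore the distribution uniformity DU = 83.18 %.


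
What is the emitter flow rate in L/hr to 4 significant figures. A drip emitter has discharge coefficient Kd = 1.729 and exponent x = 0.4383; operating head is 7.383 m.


Approach: apply the emitter characteristic equation, q = Kd * h^x.
q = 1.729 * 7.383^0.4383 = 4.153 L/hr
Therefore the emitter flow rate = 4.153 L/hr.


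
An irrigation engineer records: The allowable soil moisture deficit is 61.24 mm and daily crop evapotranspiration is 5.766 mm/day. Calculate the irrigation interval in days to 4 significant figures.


Approach: apply the irrigation interval relation, interval = SMD / ETc.
interval = 61.24 / 5.766 = 10.62 days
Therefore the irrigation interval = 10.62 days.


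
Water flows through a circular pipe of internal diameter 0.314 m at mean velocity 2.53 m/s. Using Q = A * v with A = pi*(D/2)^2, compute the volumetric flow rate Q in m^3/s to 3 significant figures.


A = pi*(0.314/2)^2 = 0.077437 m^2
Q = 0.077437 * 2.53 = 0.196 m^3/s
Therefore the volumetric flow rate Q = 0.196 m^3/s.


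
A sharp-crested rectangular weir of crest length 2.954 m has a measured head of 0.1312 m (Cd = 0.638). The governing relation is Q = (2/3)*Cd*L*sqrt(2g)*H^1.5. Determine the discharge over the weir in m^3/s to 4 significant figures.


Q = (2/3)*0.638*2.954*sqrt(2*9.81)*0.1312^1.5 = 0.2645 m^3/s
Therefore the discharge over the weir = 0.2645 m^3/s.


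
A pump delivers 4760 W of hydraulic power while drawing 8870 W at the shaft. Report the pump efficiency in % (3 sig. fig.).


Approach: apply the efficiency ratio, eta = (P_out/P_in)*100.
eta = (4760 / 8870) * 100 = 53.7 %
Therefore the pump efficiency = 53.7 %.


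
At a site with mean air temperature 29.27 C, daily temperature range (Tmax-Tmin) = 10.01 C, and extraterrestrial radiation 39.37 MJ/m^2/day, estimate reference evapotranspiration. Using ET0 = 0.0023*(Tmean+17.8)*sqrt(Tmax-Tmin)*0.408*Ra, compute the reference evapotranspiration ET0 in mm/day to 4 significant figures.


ET0 = 0.0023*(29.27+17.8)*sqrt(10.01)*0.408*39.37 = 5.502 mm/day
Therefore the reference evapotranspiration ET0 = 5.502 mm/day.


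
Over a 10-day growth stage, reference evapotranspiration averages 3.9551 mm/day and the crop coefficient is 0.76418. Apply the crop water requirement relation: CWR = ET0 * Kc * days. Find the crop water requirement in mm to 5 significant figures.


CWR = 3.9551 * 0.76418 * 10 = 30.224 mm
Therefore the crop water requirement = 30.224 mm.


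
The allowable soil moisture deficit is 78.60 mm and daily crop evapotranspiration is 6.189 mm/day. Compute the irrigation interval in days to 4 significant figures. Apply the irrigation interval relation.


Approach: apply the irrigation interval relation, interval = SMD / ETc.
interval = 78.60 / 6.189 = 12.70 days
Therefore the irrigation interval = 12.70 days.


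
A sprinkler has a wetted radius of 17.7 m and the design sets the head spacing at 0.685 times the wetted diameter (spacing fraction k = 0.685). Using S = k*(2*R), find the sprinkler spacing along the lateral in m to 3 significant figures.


S = 0.685 * (2 * 17.7) = 24.2 m
Therefore the sprinkler spacing along the lateral = 24.2 m.


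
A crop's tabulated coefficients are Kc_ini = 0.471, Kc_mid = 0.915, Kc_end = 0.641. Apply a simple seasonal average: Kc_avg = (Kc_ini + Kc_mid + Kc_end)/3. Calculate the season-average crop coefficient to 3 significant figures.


Kc_avg = (0.471 + 0.915 + 0.641)/3 = 0.676
Therefore the season-average crop coefficient = 0.676.


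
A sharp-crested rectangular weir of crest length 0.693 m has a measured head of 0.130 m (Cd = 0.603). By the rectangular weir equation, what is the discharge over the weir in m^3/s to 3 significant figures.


Approach: apply the rectangular weir equation, Q = (2/3)*Cd*L*sqrt(2g)*H^1.5.
Q = (2/3)*0.603*0.693*sqrt(2*9.81)*0.130^1.5 = 0.0578 m^3/s
Therefore the discharge over the weir = 0.0578 m^3/s.


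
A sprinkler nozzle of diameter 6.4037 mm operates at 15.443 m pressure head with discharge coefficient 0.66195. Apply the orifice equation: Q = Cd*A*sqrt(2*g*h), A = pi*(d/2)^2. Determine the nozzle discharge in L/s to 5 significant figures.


A = pi*(6.4037e-3/2)^2 = 3.220712e-05 m^2
Q = 0.66195 * 3.220712e-05 * sqrt(2*9.81*15.443) * 1000 = 0.37110 L/s
Therefore the nozzle discharge = 0.37110 L/s.


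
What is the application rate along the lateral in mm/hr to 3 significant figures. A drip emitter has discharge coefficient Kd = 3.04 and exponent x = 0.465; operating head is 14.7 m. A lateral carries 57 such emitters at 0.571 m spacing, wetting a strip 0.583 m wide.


Approach: apply the emitter equation with a lateral mass balance, q = Kd*h^x; Q = n*q; rate = Q/(n*spacing*width).
Step 1 — single emitter flow (q = Kd*h^x):
  q = 3.04 * 14.7^0.465 = 10.609 L/hr
Step 2 — total lateral flow: Q = 57 * 10.609 = 604.72 L/hr
Step 3 — wetted area: A = 57 * 0.571 * 0.583 = 18.975 m^2
Step 4 — application rate: Q/A = 604.72/18.975 = 31.9 mm/hr
Therefore the application rate along the lateral = 31.9 mm/hr.


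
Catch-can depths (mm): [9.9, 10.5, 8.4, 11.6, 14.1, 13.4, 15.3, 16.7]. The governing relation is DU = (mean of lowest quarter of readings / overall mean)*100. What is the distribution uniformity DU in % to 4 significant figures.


sorted lowest 2 of 8: [8.4, 9.9] -> mean = 9.15000 mm
overall mean = 12.4875 mm
DU = (9.15000/12.4875)*100 = 73.27 %
Therefore the distribution uniformity DU = 73.27 %.


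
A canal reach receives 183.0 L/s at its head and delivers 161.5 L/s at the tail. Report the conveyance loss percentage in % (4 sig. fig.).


Approach: apply the conveyance loss ratio, loss% = ((Q_head - Q_tail)/Q_head)*100.
loss = ((183.0 - 161.5)/183.0)*100 = 11.75 %
Therefore the conveyance loss percentage = 11.75 %.


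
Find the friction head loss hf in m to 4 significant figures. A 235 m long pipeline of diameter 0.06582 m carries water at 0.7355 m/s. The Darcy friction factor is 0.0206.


Approach: apply the Darcy-Weisbach equation, hf = f*(L/D)*(v^2/(2g)).
hf = 0.0206 * (235/0.06582) * (0.7355^2 / (2*9.81))
hf = 2.028 m
Therefore the friction head loss hf = 2.028 m.


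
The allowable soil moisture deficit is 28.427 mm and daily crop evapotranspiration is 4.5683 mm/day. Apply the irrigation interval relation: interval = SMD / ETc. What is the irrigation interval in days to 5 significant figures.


interval = 28.427 / 4.5683 = 6.2227 days
Therefore the irrigation interval = 6.2227 days.


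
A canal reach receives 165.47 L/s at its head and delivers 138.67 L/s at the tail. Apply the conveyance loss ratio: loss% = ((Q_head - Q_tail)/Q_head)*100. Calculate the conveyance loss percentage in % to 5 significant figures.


loss = ((165.47 - 138.67)/165.47)*100 = 16.196 %
Therefore the conveyance loss percentage = 16.196 %.


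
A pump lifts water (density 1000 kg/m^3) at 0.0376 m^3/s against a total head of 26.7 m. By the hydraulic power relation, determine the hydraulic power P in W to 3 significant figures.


Approach: apply the hydraulic power relation, P = rho*g*Q*H.
P = 1000 * 9.81 * 0.0376 * 26.7 = 9850 W
Therefore the hydraulic power P = 9850 W.


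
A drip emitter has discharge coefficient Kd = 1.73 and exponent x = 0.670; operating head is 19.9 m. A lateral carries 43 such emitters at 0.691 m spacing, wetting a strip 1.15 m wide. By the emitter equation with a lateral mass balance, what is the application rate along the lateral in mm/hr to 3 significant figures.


Approach: apply the emitter equation with a lateral mass balance, q = Kd*h^x; Q = n*q; rate = Q/(n*spacing*width).
Step 1 — single emitter flow (q = Kd*h^x):
  q = 1.73 * 19.9^0.670 = 12.832 L/hr
Step 2 — total lateral flow: Q = 43 * 12.832 = 551.75 L/hr
Step 3 — wetted area: A = 43 * 0.691 * 1.15 = 34.170 m^2
Step 4 — application rate: Q/A = 551.75/34.170 = 16.1 mm/hr
Therefore the application rate along the lateral = 16.1 mm/hr.


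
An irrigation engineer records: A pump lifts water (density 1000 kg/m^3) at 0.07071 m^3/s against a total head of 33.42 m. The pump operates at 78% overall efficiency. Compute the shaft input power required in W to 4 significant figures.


Approach: apply hydraulic power then efficiency conversion, P = rho*g*Q*H; P_in = P/eta.
Step 1 — hydraulic power (P = rho*g*Q*H):
  P = 1000 * 9.81 * 0.07071 * 33.42 = 23182.3 W
Step 2 — input power: P_in = P/eta = 23182.3 / 0.78 = 29720 W
Therefore the shaft input power required = 29720 W.


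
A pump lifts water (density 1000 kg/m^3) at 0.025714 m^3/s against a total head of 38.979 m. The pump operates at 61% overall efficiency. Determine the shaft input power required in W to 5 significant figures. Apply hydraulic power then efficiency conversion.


Approach: apply hydraulic power then efficiency conversion, P = rho*g*Q*H; P_in = P/eta.
Step 1 — hydraulic power (P = rho*g*Q*H):
  P = 1000 * 9.81 * 0.025714 * 38.979 = 9832.622 W
Step 2 — input power: P_in = P/eta = 9832.622 / 0.61 = 16119 W
Therefore the shaft input power required = 16119 W.


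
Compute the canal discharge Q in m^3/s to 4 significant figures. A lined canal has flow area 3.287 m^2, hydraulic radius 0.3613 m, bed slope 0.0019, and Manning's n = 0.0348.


Approach: apply Manning's equation, Q = (1/n)*A*R^(2/3)*S^(1/2).
Q = (1/0.0348) * 3.287 * 0.3613^(2/3) * 0.0019^(1/2) = 2.089 m^3/s
Therefore the canal discharge Q = 2.089 m^3/s.


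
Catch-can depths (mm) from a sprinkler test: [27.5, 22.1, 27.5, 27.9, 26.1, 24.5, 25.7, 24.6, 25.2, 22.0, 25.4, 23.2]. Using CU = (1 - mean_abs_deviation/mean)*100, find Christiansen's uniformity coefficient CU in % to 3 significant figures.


mean = 25.142 mm
mean |d_i - mean| = 1.5514 mm
CU = (1 - 1.5514/25.142)*100 = 93.8 %
Therefore Christiansen's uniformity coefficient CU = 93.8 %.


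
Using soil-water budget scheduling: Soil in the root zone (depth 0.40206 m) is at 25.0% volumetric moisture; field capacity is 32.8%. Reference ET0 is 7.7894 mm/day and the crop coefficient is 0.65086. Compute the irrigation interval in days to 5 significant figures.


Approach: apply soil-water budget scheduling, SMD = (FC-theta)/100*depth*1000; ETc = ET0*Kc; interval = SMD/ETc.
Step 1 — soil moisture deficit:
  SMD = (32.8 - 25.0)/100 * 0.40206 * 1000 = 31.36068 mm
Step 2 — daily crop ET (ETc = ET0*Kc):
  ETc = 7.7894 * 0.65086 = 5.069809 mm/day
Step 3 — irrigation interval (SMD/ETc):
  interval = 31.36068 / 5.069809 = 6.1858 days
Therefore the irrigation interval = 6.1858 days.


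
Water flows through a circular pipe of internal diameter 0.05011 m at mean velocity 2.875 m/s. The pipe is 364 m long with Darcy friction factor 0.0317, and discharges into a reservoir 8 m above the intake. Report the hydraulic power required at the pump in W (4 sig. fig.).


Approach: apply continuity + Darcy-Weisbach + hydraulic power, Q = A*v; hf = f*(L/D)*(v^2/(2g)); H = static + hf; P = rho*g*Q*H.
Step 1 — flow rate (continuity, Q = A*v):
  A = pi*(0.05011/2)^2 = 0.00197214 m^2
  Q = 0.00197214 * 2.875 = 0.00566991 m^3/s
Step 2 — friction head loss (Darcy-Weisbach):
  hf = 0.0317 * (364/0.05011) * (2.875^2 / (2*9.81))
  hf = 97.0092 m
Step 3 — total head: H = 8 + 97.0092 = 105.009 m
Step 4 — hydraulic power (P = rho*g*Q*H):
  P = 1000 * 9.81 * 0.00566991 * 105.009 = 5841 W
Therefore the hydraulic power required at the pump = 5841 W.


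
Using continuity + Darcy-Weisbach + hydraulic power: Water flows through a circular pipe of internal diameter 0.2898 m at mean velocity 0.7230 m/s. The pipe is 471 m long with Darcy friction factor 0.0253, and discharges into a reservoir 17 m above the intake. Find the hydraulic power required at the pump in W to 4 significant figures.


Approach: apply continuity + Darcy-Weisbach + hydraulic power, Q = A*v; hf = f*(L/D)*(v^2/(2g)); H = static + hf; P = rho*g*Q*H.
Step 1 — flow rate (continuity, Q = A*v):
  A = pi*(0.2898/2)^2 = 0.0659609 m^2
  Q = 0.0659609 * 0.7230 = 0.0476897 m^3/s
Step 2 — friction head loss (Darcy-Weisbach):
  hf = 0.0253 * (471/0.2898) * (0.7230^2 / (2*9.81))
  hf = 1.09552 m
Step 3 — total head: H = 17 + 1.09552 = 18.0955 m
Step 4 — hydraulic power (P = rho*g*Q*H):
  P = 1000 * 9.81 * 0.0476897 * 18.0955 = 8466 W
Therefore the hydraulic power required at the pump = 8466 W.
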